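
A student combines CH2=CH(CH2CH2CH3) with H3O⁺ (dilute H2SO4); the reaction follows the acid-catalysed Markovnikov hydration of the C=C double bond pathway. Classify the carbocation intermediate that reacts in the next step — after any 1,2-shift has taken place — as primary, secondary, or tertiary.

secondary

Step 1: The π electrons of the C=C bond attack a proton of H3O⁺; Markovnikov addition places the new C–H on the less-substituted alkene carbon, so the positive charge ends up on the more-substituted carbon — a secondary carbocation. H2O is released.
No single 1,2-shift to an adjacent carbon would give a more-substituted cation, so no rearrangement occurs.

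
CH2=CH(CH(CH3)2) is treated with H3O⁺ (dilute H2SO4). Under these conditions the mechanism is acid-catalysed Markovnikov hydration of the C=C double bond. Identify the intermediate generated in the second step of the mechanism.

tertiary carbocation

Step 1: Protonation of the alkene by H3O⁺: the π bond acts as the nucleophile and picks up H⁺, giving the more stable (Markovnikov) secondary carbocation. H2O is released.
Step 2: Carbocation rearrangement: a 1,2-hydride shift from the adjacent isopropyl carbon converts the initially-formed secondary cation into the more stable tertiary cation.
After step 2 the species present is a tertiary carbocation.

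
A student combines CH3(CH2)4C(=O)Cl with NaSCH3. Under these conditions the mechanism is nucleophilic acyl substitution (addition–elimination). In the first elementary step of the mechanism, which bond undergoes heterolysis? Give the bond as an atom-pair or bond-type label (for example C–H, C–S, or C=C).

Step 1: CH3S⁻ adds to the carbonyl carbon; the C=O π electrons shift onto oxygen and a tetrahedral alkoxide intermediate forms.
The bond broken in this step is the π(C=O) bond.

π(C=O)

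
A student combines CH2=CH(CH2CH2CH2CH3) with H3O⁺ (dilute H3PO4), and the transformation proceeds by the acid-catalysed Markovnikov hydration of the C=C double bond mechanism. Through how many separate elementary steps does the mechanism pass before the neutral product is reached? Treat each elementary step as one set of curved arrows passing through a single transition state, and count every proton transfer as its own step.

3

Step 1: Electrophilic addition begins with the π(C=C) electrons forming a bond to the proton of H3O⁺. Following Markovnikov's rule, the resulting cation is secondary. H2O is released.
(No 1,2-shift: no single shift to an adjacent carbon would give a more stable cation.)
Step 2: Water acts as the nucleophile: an oxygen lone pair bonds to the cationic carbon, giving an oxonium-ion intermediate.
Step 3: Deprotonation of the oxonium ion by a water molecule delivers the neutral alcohol and regenerates the acid catalyst.
Total: 3 elementary steps.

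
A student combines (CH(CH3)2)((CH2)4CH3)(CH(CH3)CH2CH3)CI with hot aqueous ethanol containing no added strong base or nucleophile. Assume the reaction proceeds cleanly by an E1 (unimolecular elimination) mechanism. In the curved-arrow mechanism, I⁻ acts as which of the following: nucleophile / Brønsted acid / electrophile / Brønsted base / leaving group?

leaving group

Step 1: Unassisted departure of I⁻ (taking the C–I bonding pair) generates a tertiary carbocation.
I⁻ departs with both electrons of the breaking σ-bond — that is the definition of a leaving group.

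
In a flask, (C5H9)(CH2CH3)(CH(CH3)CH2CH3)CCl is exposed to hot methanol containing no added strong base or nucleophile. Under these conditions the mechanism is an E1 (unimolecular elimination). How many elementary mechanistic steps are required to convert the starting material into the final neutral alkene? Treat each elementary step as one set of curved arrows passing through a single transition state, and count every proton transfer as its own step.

2

Step 1: Unassisted departure of Cl⁻ (taking the C–Cl bonding pair) generates a tertiary carbocation.
(No 1,2-shift: no single shift to an adjacent carbon would give a more stable cation.)
Step 2: A methanol molecule (solvent) deprotonates a β-carbon; as the C–H bond breaks, those electrons form the new alkene π bond.
Total: 2 elementary steps.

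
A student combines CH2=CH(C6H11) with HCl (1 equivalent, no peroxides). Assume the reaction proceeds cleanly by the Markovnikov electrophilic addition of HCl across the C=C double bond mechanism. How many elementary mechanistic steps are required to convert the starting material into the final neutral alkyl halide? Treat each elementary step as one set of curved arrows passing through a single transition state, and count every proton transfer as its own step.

Step 1: Protonation of the alkene by HCl: the π bond acts as the nucleophile and picks up H⁺, giving the more stable (Markovnikov) secondary carbocation. The H–Cl bond breaks heterolytically, releasing Cl⁻.
Step 2: A hydride (H with its bonding pair) migrates from the adjacent cyclohexyl carbon to the cationic centre — a 1,2-hydride shift — upgrading the secondary cation to a tertiary one.
Step 3: Cl⁻ captures the cation: a lone pair on Cl⁻ fills the empty p orbital, producing the alkyl halide product.
Total: 3 elementary steps.

3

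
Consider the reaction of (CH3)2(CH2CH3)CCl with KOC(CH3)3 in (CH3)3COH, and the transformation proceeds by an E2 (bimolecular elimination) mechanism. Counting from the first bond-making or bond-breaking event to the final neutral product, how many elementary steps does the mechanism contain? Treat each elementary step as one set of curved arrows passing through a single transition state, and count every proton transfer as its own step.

1

Step 1: The strong base (CH3)3CO⁻ removes a β-hydrogen; in the same concerted event the electrons of the breaking C–H bond form the new π(C=C) bond and the C–Cl σ-bond breaks, expelling Cl⁻. Anti-periplanar geometry; one transition state.
Total: 1 elementary step.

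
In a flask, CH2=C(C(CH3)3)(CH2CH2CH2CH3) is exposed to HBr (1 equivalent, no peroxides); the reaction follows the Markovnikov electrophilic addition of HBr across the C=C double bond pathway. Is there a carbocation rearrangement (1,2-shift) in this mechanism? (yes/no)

The first-formed carbocation is tertiary.
No single 1,2-shift to an adjacent carbon would produce a more-substituted cation than the one already present, so no rearrangement occurs.

no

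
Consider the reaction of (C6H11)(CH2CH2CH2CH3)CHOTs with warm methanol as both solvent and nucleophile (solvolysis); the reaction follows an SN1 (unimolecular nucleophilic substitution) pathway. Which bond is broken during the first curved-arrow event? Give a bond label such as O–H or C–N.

C–O

Step 1: The C–O bond breaks with both electrons going to the tosylate; TsO⁻ leaves and a secondary carbocation remains.
The bond broken in this step is the C–O bond.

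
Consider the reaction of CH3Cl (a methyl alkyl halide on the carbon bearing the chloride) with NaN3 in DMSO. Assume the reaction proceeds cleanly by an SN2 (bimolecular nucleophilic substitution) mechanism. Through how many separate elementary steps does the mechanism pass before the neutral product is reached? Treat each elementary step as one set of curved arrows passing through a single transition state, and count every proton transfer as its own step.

Step 1: The azide nucleophile donates a lone pair from N to the α-carbon in a backside attack; simultaneously the C–Cl σ-bond breaks and both of its electrons leave with Cl⁻. One concerted step with inversion of configuration.
Total: 1 elementary step.

1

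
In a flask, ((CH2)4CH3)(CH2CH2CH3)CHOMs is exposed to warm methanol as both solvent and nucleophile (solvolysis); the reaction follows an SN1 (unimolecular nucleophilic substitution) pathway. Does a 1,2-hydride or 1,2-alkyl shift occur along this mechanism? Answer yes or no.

no

The first-formed carbocation is secondary.
No single 1,2-shift to an adjacent carbon would produce a more-substituted cation than the one already present, so no rearrangement occurs.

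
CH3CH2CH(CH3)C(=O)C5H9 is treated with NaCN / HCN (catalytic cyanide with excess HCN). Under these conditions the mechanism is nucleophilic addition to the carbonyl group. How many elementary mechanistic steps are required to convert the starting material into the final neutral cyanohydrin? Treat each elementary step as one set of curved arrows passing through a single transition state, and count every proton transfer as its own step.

Step 1: A lone pair / filled orbital on CN⁻ attacks the electrophilic carbonyl carbon; the π(C=O) electrons shift onto oxygen, producing a tetrahedral alkoxide intermediate.
Step 2: Proton transfer from HCN to the alkoxide furnishes a cyanohydrin (and releases another CN⁻ to continue the reaction).
Total: 2 elementary steps.

2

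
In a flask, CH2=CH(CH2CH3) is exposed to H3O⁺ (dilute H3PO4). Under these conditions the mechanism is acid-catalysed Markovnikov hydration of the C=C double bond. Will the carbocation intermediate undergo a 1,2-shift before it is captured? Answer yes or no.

no

The first-formed carbocation is secondary.
No single 1,2-shift to an adjacent carbon would produce a more-substituted cation than the one already present, so no rearrangement occurs.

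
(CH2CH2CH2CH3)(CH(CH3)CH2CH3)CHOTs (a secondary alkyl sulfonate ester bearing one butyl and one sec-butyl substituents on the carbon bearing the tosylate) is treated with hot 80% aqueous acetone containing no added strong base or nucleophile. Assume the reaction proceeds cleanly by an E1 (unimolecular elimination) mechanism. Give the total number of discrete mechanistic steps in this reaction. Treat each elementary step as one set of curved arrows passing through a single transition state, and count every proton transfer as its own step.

Step 1: The C–O bond breaks with both electrons going to the tosylate; TsO⁻ leaves and a secondary carbocation remains.
Step 2: A 1,2-hydride shift from the adjacent sec-butyl carbon moves the positive charge from the secondary centre to an adjacent carbon, generating a more stable tertiary carbocation.
Step 3: A water molecule (solvent) deprotonates a β-carbon; as the C–H bond breaks, those electrons form the new alkene π bond.
Total: 3 elementary steps.

3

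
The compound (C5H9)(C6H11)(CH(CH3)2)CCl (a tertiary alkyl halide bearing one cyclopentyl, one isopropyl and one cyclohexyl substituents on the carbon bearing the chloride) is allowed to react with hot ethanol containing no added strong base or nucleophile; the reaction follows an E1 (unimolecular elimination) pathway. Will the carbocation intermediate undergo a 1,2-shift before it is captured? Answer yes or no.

no

The first-formed carbocation is tertiary.
No single 1,2-shift to an adjacent carbon would produce a more-substituted cation than the one already present, so no rearrangement occurs.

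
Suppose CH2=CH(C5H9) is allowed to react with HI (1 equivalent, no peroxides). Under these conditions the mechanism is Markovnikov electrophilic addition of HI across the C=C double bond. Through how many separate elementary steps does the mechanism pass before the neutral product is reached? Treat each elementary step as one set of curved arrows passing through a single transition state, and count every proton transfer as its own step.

3

Step 1: Electrophilic addition begins with the π(C=C) electrons forming a bond to the proton of HI. Following Markovnikov's rule, the resulting cation is secondary. The H–I bond breaks heterolytically, releasing I⁻.
Step 2: Carbocation rearrangement: a 1,2-hydride shift from the adjacent cyclopentyl carbon converts the initially-formed secondary cation into the more stable tertiary cation.
Step 3: The I⁻ anion donates a lone pair to the carbocation, forming the new C–I σ-bond and giving the neutral alkyl halide.
Total: 3 elementary steps.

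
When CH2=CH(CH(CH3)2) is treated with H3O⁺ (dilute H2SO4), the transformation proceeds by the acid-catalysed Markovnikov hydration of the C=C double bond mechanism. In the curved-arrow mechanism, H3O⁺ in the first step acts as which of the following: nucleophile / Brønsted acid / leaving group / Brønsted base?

Brønsted acid

Step 1: Electrophilic addition begins with the π(C=C) electrons forming a bond to the proton of H3O⁺. Following Markovnikov's rule, the resulting cation is secondary. H2O is released.
H3O⁺ in the first step donates a proton in a proton-transfer step — a Brønsted acid.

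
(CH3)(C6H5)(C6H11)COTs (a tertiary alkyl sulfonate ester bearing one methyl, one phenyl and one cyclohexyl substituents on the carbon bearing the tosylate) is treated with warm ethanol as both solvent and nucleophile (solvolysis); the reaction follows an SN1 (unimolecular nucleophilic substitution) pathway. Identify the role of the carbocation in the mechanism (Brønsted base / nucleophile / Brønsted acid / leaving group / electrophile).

electrophile

Step 2: Nucleophilic capture: the oxygen of CH3CH2OH bonds to the cationic carbon, producing an oxonium-ion intermediate.
The carbocation accepts an electron pair into an empty or π* orbital — it is the electrophile.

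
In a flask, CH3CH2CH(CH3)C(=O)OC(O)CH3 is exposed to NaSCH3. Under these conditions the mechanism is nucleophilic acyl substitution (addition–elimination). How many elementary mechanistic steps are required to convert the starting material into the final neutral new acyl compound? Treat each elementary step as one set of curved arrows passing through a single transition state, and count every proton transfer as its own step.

Step 1: A lone pair on the S of CH3S⁻ attacks the electrophilic acyl carbon; the π(C=O) electrons move onto oxygen, giving a tetrahedral intermediate.
Step 2: An oxygen lone pair re-forms the C=O π bond as the C–O σ-bond breaks; CH3CO2⁻ is expelled.
Total: 2 elementary steps.

2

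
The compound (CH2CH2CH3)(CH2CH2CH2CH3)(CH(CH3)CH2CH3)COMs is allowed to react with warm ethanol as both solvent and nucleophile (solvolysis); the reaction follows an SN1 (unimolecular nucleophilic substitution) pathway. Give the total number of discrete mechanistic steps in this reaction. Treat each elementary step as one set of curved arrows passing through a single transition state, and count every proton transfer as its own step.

Step 1: Rate-determining heterolysis of the C–O bond gives MsO⁻ and a tertiary carbocation.
(No 1,2-shift: no single shift to an adjacent carbon would give a more stable cation.)
Step 2: CH3CH2OH donates an oxygen lone pair into the empty p orbital of the cation, giving a protonated ether (an oxonium ion).
Step 3: Deprotonation of the oxonium oxygen by solvent ethanol yields the neutral ether.
Total: 3 elementary steps.

3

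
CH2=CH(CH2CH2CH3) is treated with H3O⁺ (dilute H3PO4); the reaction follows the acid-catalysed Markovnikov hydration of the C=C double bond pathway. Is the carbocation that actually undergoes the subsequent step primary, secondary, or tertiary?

Step 1: Protonation of the alkene by H3O⁺: the π bond acts as the nucleophile and picks up H⁺, giving the more stable (Markovnikov) secondary carbocation. H2O is released.
No single 1,2-shift to an adjacent carbon would give a more-substituted cation, so no rearrangement occurs.

secondary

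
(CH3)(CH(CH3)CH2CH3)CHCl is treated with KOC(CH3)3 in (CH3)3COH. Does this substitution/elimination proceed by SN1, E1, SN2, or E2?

E2

Conditions: a strong/bulky base with a secondary substrate bearing a β-hydrogen.
These conditions are the textbook signature of the E2 pathway.
A strong (often hindered) base removes a β-H in concert with loss of the leaving group — bimolecular elimination.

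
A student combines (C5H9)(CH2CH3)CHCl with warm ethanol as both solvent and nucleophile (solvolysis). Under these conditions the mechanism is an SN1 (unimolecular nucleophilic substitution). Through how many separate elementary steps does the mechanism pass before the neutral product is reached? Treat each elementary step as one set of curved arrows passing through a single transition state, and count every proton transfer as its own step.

4

Step 1: Unassisted departure of Cl⁻ (taking the C–Cl bonding pair) generates a secondary carbocation.
Step 2: A hydride (H with its bonding pair) migrates from the adjacent cyclopentyl carbon to the cationic centre — a 1,2-hydride shift — upgrading the secondary cation to a tertiary one.
Step 3: CH3CH2OH donates an oxygen lone pair into the empty p orbital of the cation, giving a protonated ether (an oxonium ion).
Step 4: A second solvent molecule removes the proton on oxygen, giving the neutral ether product.
Total: 4 elementary steps.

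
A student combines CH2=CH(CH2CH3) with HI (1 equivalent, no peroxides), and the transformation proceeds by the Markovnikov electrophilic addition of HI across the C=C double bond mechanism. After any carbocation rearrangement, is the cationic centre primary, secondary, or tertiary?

Step 1: The π electrons of the C=C bond attack a proton of HI; Markovnikov addition places the new C–H on the less-substituted alkene carbon, so the positive charge ends up on the more-substituted carbon — a secondary carbocation. The H–I bond breaks heterolytically, releasing I⁻.
No single 1,2-shift to an adjacent carbon would give a more-substituted cation, so no rearrangement occurs.

secondary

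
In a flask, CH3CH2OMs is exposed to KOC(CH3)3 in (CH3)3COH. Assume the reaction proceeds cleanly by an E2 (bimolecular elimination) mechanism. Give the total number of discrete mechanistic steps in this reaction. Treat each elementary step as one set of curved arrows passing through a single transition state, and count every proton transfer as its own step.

1

Step 1: Concerted anti-periplanar elimination: (CH3)3CO⁻ abstracts a β-H while MsO⁻ leaves, and the C–H electrons become the new C=C π bond — all in a single transition state.
Total: 1 elementary step.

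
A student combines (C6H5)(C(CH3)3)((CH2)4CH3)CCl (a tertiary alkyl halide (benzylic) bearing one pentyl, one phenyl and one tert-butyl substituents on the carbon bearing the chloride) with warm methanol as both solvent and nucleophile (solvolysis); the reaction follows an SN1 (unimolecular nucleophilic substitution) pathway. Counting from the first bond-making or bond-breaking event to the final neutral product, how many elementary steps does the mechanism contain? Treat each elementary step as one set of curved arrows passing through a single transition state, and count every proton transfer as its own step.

3

Step 1: Ionisation: the C–Cl σ-bond cleaves heterolytically; both bonding electrons depart with Cl⁻, leaving a tertiary carbocation at the α-carbon.
(No 1,2-shift: no single shift to an adjacent carbon would give a more stable cation.)
Step 2: CH3OH donates an oxygen lone pair into the empty p orbital of the cation, giving a protonated ether (an oxonium ion).
Step 3: A second solvent molecule removes the proton on oxygen, giving the neutral ether product.
Total: 3 elementary steps.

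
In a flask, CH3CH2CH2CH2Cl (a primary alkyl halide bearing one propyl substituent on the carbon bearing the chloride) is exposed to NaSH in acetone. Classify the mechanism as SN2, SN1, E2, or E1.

Conditions: a primary substrate with a strong nucleophile in the polar aprotic solvent acetone.
These conditions are the textbook signature of the SN2 pathway.
An unhindered substrate with a strong nucleophile in a polar aprotic solvent favours one-step backside displacement.

SN2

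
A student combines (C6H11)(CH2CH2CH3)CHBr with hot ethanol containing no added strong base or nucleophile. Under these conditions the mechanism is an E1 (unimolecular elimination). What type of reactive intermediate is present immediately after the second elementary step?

tertiary carbocation

Step 1: Rate-determining heterolysis of the C–Br bond gives Br⁻ and a secondary carbocation.
Step 2: Carbocation rearrangement: a 1,2-hydride shift from the adjacent cyclohexyl carbon converts the initially-formed secondary cation into the more stable tertiary cation.
After step 2 the species present is a tertiary carbocation.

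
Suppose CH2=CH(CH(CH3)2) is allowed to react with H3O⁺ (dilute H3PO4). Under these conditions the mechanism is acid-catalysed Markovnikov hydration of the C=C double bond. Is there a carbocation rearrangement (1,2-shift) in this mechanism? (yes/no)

yes

The first-formed carbocation is secondary.
The adjacent isopropyl carbon already bears 2 other carbon substituents and has a hydrogen to migrate; after a 1,2-hydride shift from that carbon the positive charge sits on a tertiary centre.
Tertiary is more stable than secondary, so the shift occurs.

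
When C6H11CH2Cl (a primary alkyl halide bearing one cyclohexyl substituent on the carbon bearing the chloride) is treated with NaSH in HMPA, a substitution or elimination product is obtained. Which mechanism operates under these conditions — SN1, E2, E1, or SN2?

Conditions: a primary substrate with a strong nucleophile in the polar aprotic solvent HMPA.
These conditions are the textbook signature of the SN2 pathway.
An unhindered substrate with a strong nucleophile in a polar aprotic solvent favours one-step backside displacement.

SN2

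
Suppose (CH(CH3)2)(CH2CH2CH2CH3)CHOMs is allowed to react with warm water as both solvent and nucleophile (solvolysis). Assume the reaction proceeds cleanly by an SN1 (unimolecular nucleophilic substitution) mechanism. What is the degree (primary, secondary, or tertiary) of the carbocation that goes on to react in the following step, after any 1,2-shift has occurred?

Step 1: Rate-determining heterolysis of the C–O bond gives MsO⁻ and a secondary carbocation.
Step 2: A hydride (H with its bonding pair) migrates from the adjacent isopropyl carbon to the cationic centre — a 1,2-hydride shift — upgrading the secondary cation to a tertiary one.
The cation rearranges from secondary to tertiary via a 1,2-hydride shift from the adjacent isopropyl carbon; the tertiary cation is what reacts next.

tertiary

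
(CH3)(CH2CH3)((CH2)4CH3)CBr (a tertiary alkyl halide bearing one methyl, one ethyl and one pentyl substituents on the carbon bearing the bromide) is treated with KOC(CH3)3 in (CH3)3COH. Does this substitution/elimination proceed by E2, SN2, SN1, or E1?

E2

Conditions: a strong/bulky base with a tertiary substrate bearing a β-hydrogen.
These conditions are the textbook signature of the E2 pathway.
A strong (often hindered) base removes a β-H in concert with loss of the leaving group — bimolecular elimination.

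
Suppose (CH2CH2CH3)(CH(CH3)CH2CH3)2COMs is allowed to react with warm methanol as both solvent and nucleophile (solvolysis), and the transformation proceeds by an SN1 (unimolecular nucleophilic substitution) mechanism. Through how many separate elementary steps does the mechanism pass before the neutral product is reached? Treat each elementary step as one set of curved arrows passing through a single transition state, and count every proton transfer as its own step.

3

Step 1: The C–O bond breaks with both electrons going to the mesylate; MsO⁻ leaves and a tertiary carbocation remains.
(No 1,2-shift: no single shift to an adjacent carbon would give a more stable cation.)
Step 2: CH3OH donates an oxygen lone pair into the empty p orbital of the cation, giving a protonated ether (an oxonium ion).
Step 3: Deprotonation of the oxonium oxygen by solvent methanol yields the neutral ether.
Total: 3 elementary steps.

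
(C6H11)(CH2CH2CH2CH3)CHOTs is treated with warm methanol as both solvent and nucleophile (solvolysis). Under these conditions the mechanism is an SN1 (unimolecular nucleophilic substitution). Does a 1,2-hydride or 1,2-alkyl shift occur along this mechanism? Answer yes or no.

The first-formed carbocation is secondary.
The adjacent cyclohexyl carbon already bears 2 other carbon substituents and has a hydrogen to migrate; after a 1,2-hydride shift from that carbon the positive charge sits on a tertiary centre.
Tertiary is more stable than secondary, so the shift occurs.

yes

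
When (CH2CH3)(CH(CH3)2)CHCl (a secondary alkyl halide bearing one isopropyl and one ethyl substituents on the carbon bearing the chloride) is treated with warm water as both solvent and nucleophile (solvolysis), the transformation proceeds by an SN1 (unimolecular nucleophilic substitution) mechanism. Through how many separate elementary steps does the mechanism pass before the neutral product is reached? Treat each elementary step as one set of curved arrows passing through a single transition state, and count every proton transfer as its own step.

Step 1: Ionisation: the C–Cl σ-bond cleaves heterolytically; both bonding electrons depart with Cl⁻, leaving a secondary carbocation at the α-carbon.
Step 2: A 1,2-hydride shift from the adjacent isopropyl carbon moves the positive charge from the secondary centre to an adjacent carbon, generating a more stable tertiary carbocation.
Step 3: A lone pair on the oxygen of H2O attacks the carbocation, forming a new C–O σ-bond and an oxonium ion.
Step 4: Deprotonation of the oxonium oxygen by solvent water yields the neutral alcohol.
Total: 4 elementary steps.

4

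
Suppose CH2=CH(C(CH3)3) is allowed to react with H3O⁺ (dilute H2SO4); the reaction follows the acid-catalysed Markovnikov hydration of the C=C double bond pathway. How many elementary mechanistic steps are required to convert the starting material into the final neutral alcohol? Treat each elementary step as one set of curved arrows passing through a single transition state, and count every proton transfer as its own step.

4

Step 1: The π electrons of the C=C bond attack a proton of H3O⁺; Markovnikov addition places the new C–H on the less-substituted alkene carbon, so the positive charge ends up on the more-substituted carbon — a secondary carbocation. H2O is released.
Step 2: A 1,2-methyl shift from the adjacent tert-butyl carbon moves the positive charge from the secondary centre to an adjacent carbon, generating a more stable tertiary carbocation.
Step 3: Water acts as the nucleophile: an oxygen lone pair bonds to the cationic carbon, giving an oxonium-ion intermediate.
Step 4: H2O removes a proton from the oxonium oxygen, regenerating H3O⁺ and giving the neutral alcohol.
Total: 4 elementary steps.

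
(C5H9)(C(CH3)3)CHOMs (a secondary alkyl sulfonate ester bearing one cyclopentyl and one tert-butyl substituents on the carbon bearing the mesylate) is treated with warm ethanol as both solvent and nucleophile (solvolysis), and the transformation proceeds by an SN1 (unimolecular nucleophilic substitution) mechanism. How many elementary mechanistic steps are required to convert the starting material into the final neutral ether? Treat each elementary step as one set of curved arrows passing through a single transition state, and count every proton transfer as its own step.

Step 1: Rate-determining heterolysis of the C–O bond gives MsO⁻ and a secondary carbocation.
Step 2: Carbocation rearrangement: a 1,2-hydride shift from the adjacent cyclopentyl carbon converts the initially-formed secondary cation into the more stable tertiary cation.
Step 3: A lone pair on the oxygen of CH3CH2OH attacks the carbocation, forming a new C–O σ-bond and an oxonium ion.
Step 4: Proton transfer from the O–H of the oxonium ion to a solvent molecule delivers the neutral ether.
Total: 4 elementary steps.

4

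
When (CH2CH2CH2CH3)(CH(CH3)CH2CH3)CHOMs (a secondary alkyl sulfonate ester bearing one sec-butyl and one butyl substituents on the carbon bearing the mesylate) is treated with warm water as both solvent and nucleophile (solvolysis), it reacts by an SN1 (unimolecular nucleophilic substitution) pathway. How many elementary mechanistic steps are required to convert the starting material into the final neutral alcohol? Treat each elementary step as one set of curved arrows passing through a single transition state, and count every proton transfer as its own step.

4

Step 1: The C–O bond breaks with both electrons going to the mesylate; MsO⁻ leaves and a secondary carbocation remains.
Step 2: Carbocation rearrangement: a 1,2-hydride shift from the adjacent sec-butyl carbon converts the initially-formed secondary cation into the more stable tertiary cation.
Step 3: Nucleophilic capture: the oxygen of H2O bonds to the cationic carbon, producing an oxonium-ion intermediate.
Step 4: Proton transfer from the O–H of the oxonium ion to a solvent molecule delivers the neutral alcohol.
Total: 4 elementary steps.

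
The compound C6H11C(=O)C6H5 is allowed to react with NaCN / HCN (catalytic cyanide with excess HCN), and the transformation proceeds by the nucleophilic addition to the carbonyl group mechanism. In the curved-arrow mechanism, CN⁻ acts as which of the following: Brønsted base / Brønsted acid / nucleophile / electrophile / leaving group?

Step 1: Nucleophilic addition: CN⁻ adds to the carbonyl carbon, pushing the π(C=O) electron pair onto oxygen and giving a tetrahedral alkoxide.
CN⁻ donates an electron pair to form a new σ-bond to carbon — it is the nucleophile.

nucleophile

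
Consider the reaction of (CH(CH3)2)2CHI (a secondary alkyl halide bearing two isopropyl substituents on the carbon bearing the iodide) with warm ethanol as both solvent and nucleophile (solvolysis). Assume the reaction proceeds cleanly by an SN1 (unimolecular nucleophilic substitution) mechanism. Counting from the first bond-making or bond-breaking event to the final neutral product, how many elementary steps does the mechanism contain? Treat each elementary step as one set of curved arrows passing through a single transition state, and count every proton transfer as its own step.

4

Step 1: Rate-determining heterolysis of the C–I bond gives I⁻ and a secondary carbocation.
Step 2: A hydride (H with its bonding pair) migrates from the adjacent isopropyl carbon to the cationic centre — a 1,2-hydride shift — upgrading the secondary cation to a tertiary one.
Step 3: CH3CH2OH donates an oxygen lone pair into the empty p orbital of the cation, giving a protonated ether (an oxonium ion).
Step 4: A second solvent molecule removes the proton on oxygen, giving the neutral ether product.
Total: 4 elementary steps.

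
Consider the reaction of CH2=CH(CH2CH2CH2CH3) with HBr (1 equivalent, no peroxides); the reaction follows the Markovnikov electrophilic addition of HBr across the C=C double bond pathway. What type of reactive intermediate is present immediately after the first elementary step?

secondary carbocation

Step 1: The π electrons of the C=C bond attack a proton of HBr; Markovnikov addition places the new C–H on the less-substituted alkene carbon, so the positive charge ends up on the more-substituted carbon — a secondary carbocation. The H–Br bond breaks heterolytically, releasing Br⁻.
After step 1 the species present is a secondary carbocation.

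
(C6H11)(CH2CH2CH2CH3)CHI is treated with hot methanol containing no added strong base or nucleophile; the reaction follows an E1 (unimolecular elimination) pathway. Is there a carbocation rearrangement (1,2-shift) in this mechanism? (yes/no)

yes

The first-formed carbocation is secondary.
The adjacent cyclohexyl carbon already bears 2 other carbon substituents and has a hydrogen to migrate; after a 1,2-hydride shift from that carbon the positive charge sits on a tertiary centre.
Tertiary is more stable than secondary, so the shift occurs.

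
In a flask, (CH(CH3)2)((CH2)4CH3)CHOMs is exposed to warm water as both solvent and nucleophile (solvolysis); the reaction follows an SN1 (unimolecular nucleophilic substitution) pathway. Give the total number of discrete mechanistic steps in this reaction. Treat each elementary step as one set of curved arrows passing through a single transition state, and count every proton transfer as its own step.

4

Step 1: Ionisation: the C–O σ-bond cleaves heterolytically; both bonding electrons depart with MsO⁻, leaving a secondary carbocation at the α-carbon.
Step 2: A hydride (H with its bonding pair) migrates from the adjacent isopropyl carbon to the cationic centre — a 1,2-hydride shift — upgrading the secondary cation to a tertiary one.
Step 3: H2O donates an oxygen lone pair into the empty p orbital of the cation, giving a protonated alcohol (an oxonium ion).
Step 4: A second solvent molecule removes the proton on oxygen, giving the neutral alcohol product.
Total: 4 elementary steps.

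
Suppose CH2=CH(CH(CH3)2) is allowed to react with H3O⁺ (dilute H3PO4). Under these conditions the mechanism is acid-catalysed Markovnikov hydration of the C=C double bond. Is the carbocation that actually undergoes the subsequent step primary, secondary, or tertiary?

tertiary

Step 1: Protonation of the alkene by H3O⁺: the π bond acts as the nucleophile and picks up H⁺, giving the more stable (Markovnikov) secondary carbocation. H2O is released.
Step 2: Carbocation rearrangement: a 1,2-hydride shift from the adjacent isopropyl carbon converts the initially-formed secondary cation into the more stable tertiary cation.
The cation rearranges from secondary to tertiary via a 1,2-hydride shift from the adjacent isopropyl carbon; the tertiary cation is what reacts next.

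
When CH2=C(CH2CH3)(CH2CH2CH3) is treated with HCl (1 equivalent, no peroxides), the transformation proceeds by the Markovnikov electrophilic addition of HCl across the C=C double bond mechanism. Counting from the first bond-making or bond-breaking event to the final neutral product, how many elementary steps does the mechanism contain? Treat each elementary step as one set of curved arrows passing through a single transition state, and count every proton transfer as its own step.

2

Step 1: Protonation of the alkene by HCl: the π bond acts as the nucleophile and picks up H⁺, giving the more stable (Markovnikov) tertiary carbocation. The H–Cl bond breaks heterolytically, releasing Cl⁻.
(No 1,2-shift: no single shift to an adjacent carbon would give a more stable cation.)
Step 2: Cl⁻ captures the cation: a lone pair on Cl⁻ fills the empty p orbital, producing the alkyl halide product.
Total: 2 elementary steps.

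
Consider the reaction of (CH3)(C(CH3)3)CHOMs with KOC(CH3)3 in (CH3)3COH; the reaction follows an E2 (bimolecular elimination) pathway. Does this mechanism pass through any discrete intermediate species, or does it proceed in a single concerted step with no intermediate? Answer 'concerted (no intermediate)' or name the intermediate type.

Concerted anti-periplanar elimination: (CH3)3CO⁻ abstracts a β-H while MsO⁻ leaves, and the C–H electrons become the new C=C π bond — all in a single transition state.
All bond changes occur in one transition state; no discrete intermediate is formed.

concerted (no intermediate)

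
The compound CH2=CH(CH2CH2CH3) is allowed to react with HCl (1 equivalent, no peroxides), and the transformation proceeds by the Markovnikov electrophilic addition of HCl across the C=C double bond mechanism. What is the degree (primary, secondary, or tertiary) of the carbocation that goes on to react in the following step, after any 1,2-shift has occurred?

secondary

Step 1: Electrophilic addition begins with the π(C=C) electrons forming a bond to the proton of HCl. Following Markovnikov's rule, the resulting cation is secondary. The H–Cl bond breaks heterolytically, releasing Cl⁻.
No single 1,2-shift to an adjacent carbon would give a more-substituted cation, so no rearrangement occurs.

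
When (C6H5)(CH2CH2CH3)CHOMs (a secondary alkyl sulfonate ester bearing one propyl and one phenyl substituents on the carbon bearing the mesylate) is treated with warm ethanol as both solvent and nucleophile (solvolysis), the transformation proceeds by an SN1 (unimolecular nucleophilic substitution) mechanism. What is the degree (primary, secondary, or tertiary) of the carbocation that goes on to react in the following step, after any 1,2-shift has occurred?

Step 1: The C–O bond breaks with both electrons going to the mesylate; MsO⁻ leaves and a secondary carbocation remains.
No single 1,2-shift to an adjacent carbon would give a more-substituted cation, so no rearrangement occurs.

secondary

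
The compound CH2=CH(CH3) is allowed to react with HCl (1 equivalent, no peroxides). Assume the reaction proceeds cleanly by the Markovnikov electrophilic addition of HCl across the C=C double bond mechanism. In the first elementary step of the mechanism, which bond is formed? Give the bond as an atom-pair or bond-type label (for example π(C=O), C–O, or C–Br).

C–H

Step 1: Electrophilic addition begins with the π(C=C) electrons forming a bond to the proton of HCl. Following Markovnikov's rule, the resulting cation is secondary. The H–Cl bond breaks heterolytically, releasing Cl⁻.
The bond formed in this step is the C–H bond.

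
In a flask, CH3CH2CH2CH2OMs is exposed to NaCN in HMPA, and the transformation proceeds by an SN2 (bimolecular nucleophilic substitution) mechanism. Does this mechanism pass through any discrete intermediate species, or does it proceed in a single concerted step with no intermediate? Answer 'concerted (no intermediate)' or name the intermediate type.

The cyanide nucleophile donates a lone pair from C to the α-carbon in a backside attack; simultaneously the C–O σ-bond breaks and both of its electrons leave with MsO⁻. One concerted step with inversion of configuration.
All bond changes occur in one transition state; no discrete intermediate is formed.

concerted (no intermediate)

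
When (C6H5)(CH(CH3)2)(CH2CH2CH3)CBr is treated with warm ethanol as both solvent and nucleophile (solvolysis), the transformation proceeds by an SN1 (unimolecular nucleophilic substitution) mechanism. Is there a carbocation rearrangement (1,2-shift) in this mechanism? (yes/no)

no

The first-formed carbocation is tertiary.
No single 1,2-shift to an adjacent carbon would produce a more-substituted cation than the one already present, so no rearrangement occurs.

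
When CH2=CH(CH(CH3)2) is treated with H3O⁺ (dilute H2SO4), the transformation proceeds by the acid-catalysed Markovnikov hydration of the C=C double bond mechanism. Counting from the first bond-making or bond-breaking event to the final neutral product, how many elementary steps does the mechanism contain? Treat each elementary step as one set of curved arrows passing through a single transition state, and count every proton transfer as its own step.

Step 1: Protonation of the alkene by H3O⁺: the π bond acts as the nucleophile and picks up H⁺, giving the more stable (Markovnikov) secondary carbocation. H2O is released.
Step 2: A 1,2-hydride shift from the adjacent isopropyl carbon moves the positive charge from the secondary centre to an adjacent carbon, generating a more stable tertiary carbocation.
Step 3: Water acts as the nucleophile: an oxygen lone pair bonds to the cationic carbon, giving an oxonium-ion intermediate.
Step 4: H2O removes a proton from the oxonium oxygen, regenerating H3O⁺ and giving the neutral alcohol.
Total: 4 elementary steps.

4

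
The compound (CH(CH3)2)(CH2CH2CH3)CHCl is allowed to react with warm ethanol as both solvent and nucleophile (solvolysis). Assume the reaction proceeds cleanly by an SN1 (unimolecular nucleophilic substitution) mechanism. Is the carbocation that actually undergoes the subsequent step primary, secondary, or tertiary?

tertiary

Step 1: Unassisted departure of Cl⁻ (taking the C–Cl bonding pair) generates a secondary carbocation.
Step 2: A 1,2-hydride shift from the adjacent isopropyl carbon moves the positive charge from the secondary centre to an adjacent carbon, generating a more stable tertiary carbocation.
The cation rearranges from secondary to tertiary via a 1,2-hydride shift from the adjacent isopropyl carbon; the tertiary cation is what reacts next.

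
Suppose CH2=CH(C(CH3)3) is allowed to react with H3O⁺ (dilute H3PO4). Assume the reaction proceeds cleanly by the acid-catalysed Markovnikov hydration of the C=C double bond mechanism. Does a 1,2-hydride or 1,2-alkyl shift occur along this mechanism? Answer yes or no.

The first-formed carbocation is secondary.
The adjacent tert-butyl carbon has no hydrogen but bears methyl groups; migration of one methyl with its bonding pair (a 1,2-methyl shift) places the charge on a tertiary centre.
Tertiary is more stable than secondary, so the shift occurs.

yes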